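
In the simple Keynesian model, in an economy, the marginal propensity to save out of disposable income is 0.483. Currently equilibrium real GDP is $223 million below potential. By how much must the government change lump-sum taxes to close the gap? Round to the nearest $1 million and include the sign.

MPC = 1 − MPS = 1 − 0.483 = 0.517.
Spending multiplier = 1/(1 − MPC) = 1/(1 − 0.517) = 1/0.483 ≈ 2.07.
Tax multiplier = −c·k = −0.517/0.483 ≈ −1.07. Need ΔY = +$223 million, so ΔT = ΔY/(−c·k) = −(+$223 million) × 0.483 / 0.517 ≈ −$208 million.
The government should cut lump-sum taxes by $208 million.

−$208 million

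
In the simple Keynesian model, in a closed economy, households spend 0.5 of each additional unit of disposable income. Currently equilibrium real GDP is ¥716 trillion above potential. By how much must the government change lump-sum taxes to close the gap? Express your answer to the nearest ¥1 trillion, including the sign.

Spending multiplier = 1/(1 − MPC) = 1/(1 − 0.5) = 1/0.5 = 2.
Tax multiplier = −c·k = −0.5/0.5 = −1. Need ΔY = −¥716 trillion, so ΔT = ΔY/(−c·k) = −(−¥716 trillion) × 0.5 / 0.5 = +¥716 trillion.
The government should raise lump-sum taxes by ¥716 trillion.

+¥716 trillion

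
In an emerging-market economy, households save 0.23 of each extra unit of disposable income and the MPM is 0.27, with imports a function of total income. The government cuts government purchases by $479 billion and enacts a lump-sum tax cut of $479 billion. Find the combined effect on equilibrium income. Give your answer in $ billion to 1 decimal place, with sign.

−$220.3 billion

MPC = 1 − MPS = 1 − 0.23 = 0.77.
Expenditure multiplier = 1/(1 − c + m) = 1/(1 − 0.77 + 0.27) = 1/0.5 = 2.
ΔG contributes k·ΔG = (−$479 billion) / 0.5 = −$958 billion.
ΔT of −$479 billion changes first-round spending by −c·ΔT = +$368.83 billion, contributing k·(−c·ΔT) = (+$368.83 billion) / 0.5 ≈ +$737.7 billion.
Net ΔY = k(ΔG − c·ΔT) = (−$110.17 billion) / 0.5 ≈ −$220.3 billion.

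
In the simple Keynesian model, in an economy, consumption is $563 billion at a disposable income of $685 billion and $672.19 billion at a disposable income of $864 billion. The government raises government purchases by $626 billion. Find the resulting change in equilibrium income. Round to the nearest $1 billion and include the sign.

+$1,605 billion

MPC = ΔC/ΔYd = (672.19 − 563)/(864 − 685) = 109.19/179 = 0.61.
Government-spending multiplier = 1/(1 − MPC) = 1/(1 − 0.61) = 1/0.39 ≈ 2.564.
ΔY = k × ΔG = (+$626 billion) / 0.39 ≈ +$1,605 billion.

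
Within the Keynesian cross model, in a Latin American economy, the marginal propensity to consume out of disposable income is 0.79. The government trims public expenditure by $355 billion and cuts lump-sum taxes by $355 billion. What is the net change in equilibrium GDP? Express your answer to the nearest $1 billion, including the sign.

Expenditure multiplier = 1/(1 − MPC) = 1/(1 − 0.79) = 1/0.21 ≈ 4.762.
ΔG contributes k·ΔG = (−$355 billion) / 0.21 ≈ −$1,690.5 billion.
ΔT of −$355 billion changes first-round spending by −c·ΔT = +$280.45 billion, contributing k·(−c·ΔT) = (+$280.45 billion) / 0.21 ≈ +$1,335.5 billion.
With ΔG = ΔT and no other leakages, the balanced-budget multiplier is 1, so ΔY = ΔG = −$355 billion.

−$355 billion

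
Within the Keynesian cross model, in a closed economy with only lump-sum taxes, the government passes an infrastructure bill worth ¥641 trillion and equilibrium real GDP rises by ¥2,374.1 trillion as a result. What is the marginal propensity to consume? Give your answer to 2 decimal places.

Implied spending multiplier k = ΔY/ΔG = 2,374.1/641 ≈ 3.7037.
Since k = 1/(1 − MPC), MPC = 1 − 1/k = 1 − ΔG/ΔY = 1 − 641/2,374.1 ≈ 0.73.

0.73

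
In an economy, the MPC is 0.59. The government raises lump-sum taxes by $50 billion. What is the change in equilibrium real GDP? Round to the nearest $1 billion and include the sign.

−$72 billion

A lump-sum tax change of +$50 billion shifts disposable income by −$50 billion; first-round consumption changes by −c × ΔT = −0.59 × (+$50 billion) = −$29.5 billion.
Expenditure multiplier = 1/(1 − MPC) = 1/(1 − 0.59) = 1/0.41 ≈ 2.439.
The tax multiplier is −c × k ≈ −1.439, so ΔY = k × (−c·ΔT) = (−$29.5 billion) / 0.41 ≈ −$72 billion.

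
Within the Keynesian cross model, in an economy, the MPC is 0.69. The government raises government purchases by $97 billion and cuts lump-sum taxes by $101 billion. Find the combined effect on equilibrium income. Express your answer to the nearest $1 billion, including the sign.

+$538 billion

Expenditure multiplier = 1/(1 − MPC) = 1/(1 − 0.69) = 1/0.31 ≈ 3.226.
ΔG contributes k·ΔG = (+$97 billion) / 0.31 ≈ +$312.9 billion.
ΔT of −$101 billion changes first-round spending by −c·ΔT = +$69.69 billion, contributing k·(−c·ΔT) = (+$69.69 billion) / 0.31 ≈ +$224.8 billion.
Net ΔY = k(ΔG − c·ΔT) = (+$166.69 billion) / 0.31 ≈ +$538 billion.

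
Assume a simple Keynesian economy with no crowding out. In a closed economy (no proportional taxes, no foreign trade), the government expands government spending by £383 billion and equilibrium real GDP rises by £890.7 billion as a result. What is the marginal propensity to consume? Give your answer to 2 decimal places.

0.57

Implied spending multiplier k = ΔY/ΔG = 890.7/383 ≈ 2.3256.
Since k = 1/(1 − MPC), MPC = 1 − 1/k = 1 − ΔG/ΔY = 1 − 383/890.7 ≈ 0.57.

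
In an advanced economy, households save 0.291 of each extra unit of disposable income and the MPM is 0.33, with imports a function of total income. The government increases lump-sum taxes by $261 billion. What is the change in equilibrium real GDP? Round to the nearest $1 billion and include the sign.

−$298 billion

MPC = 1 − MPS = 1 − 0.291 = 0.709.
A lump-sum tax change of +$261 billion shifts disposable income by −$261 billion; first-round consumption changes by −c × ΔT = −0.709 × (+$261 billion) = −$185.049 billion.
Expenditure multiplier = 1/(1 − c + m) = 1/(1 − 0.709 + 0.33) = 1/0.621 ≈ 1.61.
The tax multiplier is −c × k ≈ −1.142, so ΔY = k × (−c·ΔT) = (−$185.049 billion) / 0.621 ≈ −$298 billion.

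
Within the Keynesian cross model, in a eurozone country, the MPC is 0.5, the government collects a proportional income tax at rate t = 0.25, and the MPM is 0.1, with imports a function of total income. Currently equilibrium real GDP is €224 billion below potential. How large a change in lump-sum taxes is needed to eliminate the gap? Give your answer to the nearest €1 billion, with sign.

−€325 billion

Spending multiplier = 1/(1 − c(1−t) + m) = 1/(1 − 0.5×0.75 + 0.1) = 1/0.725 ≈ 1.379.
Tax multiplier = −c·k = −0.5/0.725 ≈ −0.69. Need ΔY = +€224 billion, so ΔT = ΔY/(−c·k) = −(+€224 billion) × 0.725 / 0.5 ≈ −€325 billion.
The government should cut lump-sum taxes by €325 billion.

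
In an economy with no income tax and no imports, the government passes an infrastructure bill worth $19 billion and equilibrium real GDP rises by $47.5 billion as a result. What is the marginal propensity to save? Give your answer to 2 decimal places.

0.40

Implied spending multiplier k = ΔY/ΔG = 47.5/19 = 2.5.
Since k = 1/(1 − MPC), MPC = 1 − 1/k = 1 − ΔG/ΔY = 1 − 19/47.5 = 0.60.
MPS = 1 − MPC = 0.40.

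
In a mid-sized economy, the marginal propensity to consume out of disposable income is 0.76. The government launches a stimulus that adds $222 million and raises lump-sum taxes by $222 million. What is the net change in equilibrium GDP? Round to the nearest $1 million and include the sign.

Expenditure multiplier = 1/(1 − MPC) = 1/(1 − 0.76) = 1/0.24 ≈ 4.167.
ΔG contributes k·ΔG = (+$222 million) / 0.24 = +$925 million.
ΔT of +$222 million changes first-round spending by −c·ΔT = −$168.72 million, contributing k·(−c·ΔT) = (−$168.72 million) / 0.24 = −$703 million.
With ΔG = ΔT and no other leakages, the balanced-budget multiplier is 1, so ΔY = ΔG = +$222 million.

+$222 million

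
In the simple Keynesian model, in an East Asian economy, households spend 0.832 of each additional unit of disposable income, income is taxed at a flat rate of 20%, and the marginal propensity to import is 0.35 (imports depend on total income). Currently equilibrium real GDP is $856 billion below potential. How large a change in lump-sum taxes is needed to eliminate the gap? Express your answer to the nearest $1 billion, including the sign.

Spending multiplier = 1/(1 − c(1−t) + m) = 1/(1 − 0.832×0.8 + 0.35) = 1/0.6844 ≈ 1.461.
Tax multiplier = −c·k = −0.832/0.6844 ≈ −1.216. Need ΔY = +$856 billion, so ΔT = ΔY/(−c·k) = −(+$856 billion) × 0.6844 / 0.832 ≈ −$704 billion.
The government should cut lump-sum taxes by $704 billion.

−$704 billion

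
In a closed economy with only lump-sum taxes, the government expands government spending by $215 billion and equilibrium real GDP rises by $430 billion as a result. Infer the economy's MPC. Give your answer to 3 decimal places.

Implied spending multiplier k = ΔY/ΔG = 430/215 = 2.
Since k = 1/(1 − MPC), MPC = 1 − 1/k = 1 − ΔG/ΔY = 1 − 215/430 = 0.500.

0.500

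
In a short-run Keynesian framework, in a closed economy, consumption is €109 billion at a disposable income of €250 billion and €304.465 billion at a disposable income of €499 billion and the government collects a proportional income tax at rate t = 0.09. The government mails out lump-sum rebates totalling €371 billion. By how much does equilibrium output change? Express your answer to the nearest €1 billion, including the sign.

+€1,020 billion

MPC = ΔC/ΔYd = (304.465 − 109)/(499 − 250) = 195.465/249 = 0.785.
A lump-sum tax change of −€371 billion shifts disposable income by +€371 billion; first-round consumption changes by −c × ΔT = −0.785 × (−€371 billion) = +€291.235 billion.
Expenditure multiplier = 1/(1 − c(1−t)) = 1/(1 − 0.785×0.91) = 1/0.28565 ≈ 3.501.
The tax multiplier is −c × k ≈ −2.748, so ΔY = k × (−c·ΔT) = (+€291.235 billion) / 0.28565 ≈ +€1,020 billion.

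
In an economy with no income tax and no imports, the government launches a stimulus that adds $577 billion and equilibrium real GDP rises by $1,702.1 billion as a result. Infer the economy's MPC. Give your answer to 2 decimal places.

0.66

Implied spending multiplier k = ΔY/ΔG = 1,702.1/577 ≈ 2.9499.
Since k = 1/(1 − MPC), MPC = 1 − 1/k = 1 − ΔG/ΔY = 1 − 577/1,702.1 ≈ 0.66.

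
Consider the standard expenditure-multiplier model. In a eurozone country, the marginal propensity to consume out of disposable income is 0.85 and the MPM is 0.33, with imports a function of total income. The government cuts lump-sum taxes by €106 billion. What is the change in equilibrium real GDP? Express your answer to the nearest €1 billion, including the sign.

A lump-sum tax change of −€106 billion shifts disposable income by +€106 billion; first-round consumption changes by −c × ΔT = −0.85 × (−€106 billion) = +€90.1 billion.
Expenditure multiplier = 1/(1 − c + m) = 1/(1 − 0.85 + 0.33) = 1/0.48 ≈ 2.083.
The tax multiplier is −c × k ≈ −1.771, so ΔY = k × (−c·ΔT) = (+€90.1 billion) / 0.48 ≈ +€188 billion.

+€188 billion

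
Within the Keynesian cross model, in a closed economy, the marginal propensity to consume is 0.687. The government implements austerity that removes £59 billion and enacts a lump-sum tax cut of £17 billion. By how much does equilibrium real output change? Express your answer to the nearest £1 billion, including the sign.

−£151 billion

Expenditure multiplier = 1/(1 − MPC) = 1/(1 − 0.687) = 1/0.313 ≈ 3.195.
ΔG contributes k·ΔG = (−£59 billion) / 0.313 ≈ −£188.5 billion.
ΔT of −£17 billion changes first-round spending by −c·ΔT = +£11.679 billion, contributing k·(−c·ΔT) = (+£11.679 billion) / 0.313 ≈ +£37.3 billion.
Net ΔY = k(ΔG − c·ΔT) = (−£47.321 billion) / 0.313 ≈ −£151 billion.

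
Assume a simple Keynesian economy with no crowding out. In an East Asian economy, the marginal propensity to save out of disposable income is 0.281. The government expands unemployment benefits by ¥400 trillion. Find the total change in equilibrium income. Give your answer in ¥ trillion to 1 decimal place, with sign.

MPC = 1 − MPS = 1 − 0.281 = 0.719.
The transfer change shifts disposable income by +¥400 trillion, so first-round consumption changes by c·ΔTR = 0.719 × (+¥400 trillion) = +¥287.6 trillion.
Expenditure multiplier = 1/(1 − MPC) = 1/(1 − 0.719) = 1/0.281 ≈ 3.559.
The transfer multiplier is c × k ≈ 2.559, so ΔY = k × (c·ΔTR) = (+¥287.6 trillion) / 0.281 ≈ +¥1,023.5 trillion.

+¥1,023.5 trillion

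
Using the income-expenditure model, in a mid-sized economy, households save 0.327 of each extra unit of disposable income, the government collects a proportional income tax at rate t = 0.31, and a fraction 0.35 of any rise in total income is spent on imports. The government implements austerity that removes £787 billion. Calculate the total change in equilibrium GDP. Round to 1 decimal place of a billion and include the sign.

MPC = 1 − MPS = 1 − 0.327 = 0.673.
Expenditure multiplier = 1/(1 − c(1−t) + m) = 1/(1 − 0.673×0.69 + 0.35) = 1/0.88563 ≈ 1.129.
ΔY = k × ΔG = (−£787 billion) / 0.88563 ≈ −£888.6 billion.

−£888.6 billion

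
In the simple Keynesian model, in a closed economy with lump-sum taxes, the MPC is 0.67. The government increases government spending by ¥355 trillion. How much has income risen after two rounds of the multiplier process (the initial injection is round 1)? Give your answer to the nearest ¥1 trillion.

¥593 trillion

Round 1 adds ΔG = ¥355 trillion; each later round is MPC = 0.67 times the previous.
After 2 rounds: 355 + 237.85 = ΔG·(1 − c^2)/(1 − c) = 355 × (1 − 0.4489)/0.33 ≈ ¥593 trillion.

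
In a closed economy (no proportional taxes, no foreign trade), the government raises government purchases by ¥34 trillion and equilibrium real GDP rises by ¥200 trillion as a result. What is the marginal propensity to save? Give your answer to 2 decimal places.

0.17

Implied spending multiplier k = ΔY/ΔG = 200/34 ≈ 5.8824.
Since k = 1/(1 − MPC), MPC = 1 − 1/k = 1 − ΔG/ΔY = 1 − 34/200 = 0.83.
MPS = 1 − MPC = 0.17.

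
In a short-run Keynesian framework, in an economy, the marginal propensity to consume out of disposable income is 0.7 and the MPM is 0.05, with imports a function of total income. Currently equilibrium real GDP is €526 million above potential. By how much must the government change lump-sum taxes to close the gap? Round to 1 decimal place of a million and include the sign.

Spending multiplier = 1/(1 − c + m) = 1/(1 − 0.7 + 0.05) = 1/0.35 ≈ 2.857.
Tax multiplier = −c·k = −0.7/0.35 = −2. Need ΔY = −€526 million, so ΔT = ΔY/(−c·k) = −(−€526 million) × 0.35 / 0.7 = +€263 million.
The government should raise lump-sum taxes by €263 million.

+€263.0 million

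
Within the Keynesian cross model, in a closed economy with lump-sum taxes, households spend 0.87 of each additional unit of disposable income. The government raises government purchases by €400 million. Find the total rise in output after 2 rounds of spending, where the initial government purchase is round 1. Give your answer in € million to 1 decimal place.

€748.0 million

Round 1 adds ΔG = €400 million; each later round is MPC = 0.87 times the previous.
After 2 rounds: 400 + 348 = ΔG·(1 − c^2)/(1 − c) = 400 × (1 − 0.7569)/0.13 = €748 million.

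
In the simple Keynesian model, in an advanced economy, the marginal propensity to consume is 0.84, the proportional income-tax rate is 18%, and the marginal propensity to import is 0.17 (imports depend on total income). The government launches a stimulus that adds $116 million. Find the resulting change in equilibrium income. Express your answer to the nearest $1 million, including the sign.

+$241 million

Government-spending multiplier = 1/(1 − c(1−t) + m) = 1/(1 − 0.84×0.82 + 0.17) = 1/0.4812 ≈ 2.078.
ΔY = k × ΔG = (+$116 million) / 0.4812 ≈ +$241 million.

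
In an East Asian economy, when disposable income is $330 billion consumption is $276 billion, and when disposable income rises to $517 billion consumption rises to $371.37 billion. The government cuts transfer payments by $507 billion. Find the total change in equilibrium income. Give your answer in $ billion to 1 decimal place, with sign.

−$527.7 billion

MPC = ΔC/ΔYd = (371.37 − 276)/(517 − 330) = 95.37/187 = 0.51.
The transfer change shifts disposable income by −$507 billion, so first-round consumption changes by c·ΔTR = 0.51 × (−$507 billion) = −$258.57 billion.
Expenditure multiplier = 1/(1 − MPC) = 1/(1 − 0.51) = 1/0.49 ≈ 2.041.
The transfer multiplier is c × k ≈ 1.041, so ΔY = k × (c·ΔTR) = (−$258.57 billion) / 0.49 ≈ −$527.7 billion.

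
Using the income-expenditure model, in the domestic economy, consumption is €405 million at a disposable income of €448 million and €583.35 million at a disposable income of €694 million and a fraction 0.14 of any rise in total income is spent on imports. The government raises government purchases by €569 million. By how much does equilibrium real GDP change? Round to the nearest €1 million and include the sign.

+€1,371 million

MPC = ΔC/ΔYd = (583.35 − 405)/(694 − 448) = 178.35/246 = 0.725.
Expenditure multiplier = 1/(1 − c + m) = 1/(1 − 0.725 + 0.14) = 1/0.415 ≈ 2.41.
ΔY = k × ΔG = (+€569 million) / 0.415 ≈ +€1,371 million.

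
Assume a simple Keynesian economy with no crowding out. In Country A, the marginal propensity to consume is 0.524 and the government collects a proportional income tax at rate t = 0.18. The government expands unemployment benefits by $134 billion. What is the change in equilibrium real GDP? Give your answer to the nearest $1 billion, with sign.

+$123 billion

The transfer change shifts disposable income by +$134 billion, so first-round consumption changes by c·ΔTR = 0.524 × (+$134 billion) = +$70.216 billion.
Expenditure multiplier = 1/(1 − c(1−t)) = 1/(1 − 0.524×0.82) = 1/0.57032 ≈ 1.753.
The transfer multiplier is c × k ≈ 0.919, so ΔY = k × (c·ΔTR) = (+$70.216 billion) / 0.57032 ≈ +$123 billion.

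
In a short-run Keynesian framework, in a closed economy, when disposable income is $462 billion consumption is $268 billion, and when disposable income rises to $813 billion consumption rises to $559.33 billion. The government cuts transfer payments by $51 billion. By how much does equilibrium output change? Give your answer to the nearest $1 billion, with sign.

MPC = ΔC/ΔYd = (559.33 − 268)/(813 − 462) = 291.33/351 = 0.83.
The transfer change shifts disposable income by −$51 billion, so first-round consumption changes by c·ΔTR = 0.83 × (−$51 billion) = −$42.33 billion.
Expenditure multiplier = 1/(1 − MPC) = 1/(1 − 0.83) = 1/0.17 ≈ 5.882.
The transfer multiplier is c × k ≈ 4.882, so ΔY = k × (c·ΔTR) = (−$42.33 billion) / 0.17 = −$249 billion.

−$249 billion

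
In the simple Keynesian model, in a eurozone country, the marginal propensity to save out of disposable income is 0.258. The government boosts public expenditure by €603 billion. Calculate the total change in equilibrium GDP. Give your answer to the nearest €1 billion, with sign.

MPC = 1 − MPS = 1 − 0.258 = 0.742.
Expenditure multiplier = 1/(1 − MPC) = 1/(1 − 0.742) = 1/0.258 ≈ 3.876.
ΔY = k × ΔG = (+€603 billion) / 0.258 ≈ +€2,337 billion.

+€2,337 billion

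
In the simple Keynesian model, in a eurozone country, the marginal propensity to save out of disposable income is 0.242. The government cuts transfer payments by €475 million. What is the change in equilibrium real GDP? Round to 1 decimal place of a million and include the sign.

MPC = 1 − MPS = 1 − 0.242 = 0.758.
The transfer change shifts disposable income by −€475 million, so first-round consumption changes by c·ΔTR = 0.758 × (−€475 million) = −€360.05 million.
Expenditure multiplier = 1/(1 − MPC) = 1/(1 − 0.758) = 1/0.242 ≈ 4.132.
The transfer multiplier is c × k ≈ 3.132, so ΔY = k × (c·ΔTR) = (−€360.05 million) / 0.242 ≈ −€1,487.8 million.

−€1,487.8 million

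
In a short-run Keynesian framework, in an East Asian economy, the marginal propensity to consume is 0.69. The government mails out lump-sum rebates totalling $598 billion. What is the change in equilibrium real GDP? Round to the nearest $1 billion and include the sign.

A lump-sum tax change of −$598 billion shifts disposable income by +$598 billion; first-round consumption changes by −c × ΔT = −0.69 × (−$598 billion) = +$412.62 billion.
Expenditure multiplier = 1/(1 − MPC) = 1/(1 − 0.69) = 1/0.31 ≈ 3.226.
The tax multiplier is −c × k ≈ −2.226, so ΔY = k × (−c·ΔT) = (+$412.62 billion) / 0.31 ≈ +$1,331 billion.

+$1,331 billion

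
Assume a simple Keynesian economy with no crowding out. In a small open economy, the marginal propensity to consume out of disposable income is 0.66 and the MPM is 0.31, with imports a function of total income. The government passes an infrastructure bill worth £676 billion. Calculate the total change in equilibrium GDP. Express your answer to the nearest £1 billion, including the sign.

+£1,040 billion

Expenditure multiplier = 1/(1 − c + m) = 1/(1 − 0.66 + 0.31) = 1/0.65 ≈ 1.538.
ΔY = k × ΔG = (+£676 billion) / 0.65 = +£1,040 billion.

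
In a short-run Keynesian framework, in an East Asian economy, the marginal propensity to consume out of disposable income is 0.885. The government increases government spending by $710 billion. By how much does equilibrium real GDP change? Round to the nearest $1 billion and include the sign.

Government-spending multiplier = 1/(1 − MPC) = 1/(1 − 0.885) = 1/0.115 ≈ 8.696.
ΔY = k × ΔG = (+$710 billion) / 0.115 ≈ +$6,174 billion.

+$6,174 billion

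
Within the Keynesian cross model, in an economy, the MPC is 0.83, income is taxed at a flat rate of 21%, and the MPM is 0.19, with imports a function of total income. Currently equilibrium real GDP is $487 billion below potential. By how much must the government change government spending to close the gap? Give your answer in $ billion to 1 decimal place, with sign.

Spending multiplier = 1/(1 − c(1−t) + m) = 1/(1 − 0.83×0.79 + 0.19) = 1/0.5343 ≈ 1.872.
Need ΔY = +$487 billion, so ΔG = ΔY/k = (+$487 billion) × 0.5343 ≈ +$260.2 billion.
The government should increase government spending by $260.2 billion.

+$260.2 billion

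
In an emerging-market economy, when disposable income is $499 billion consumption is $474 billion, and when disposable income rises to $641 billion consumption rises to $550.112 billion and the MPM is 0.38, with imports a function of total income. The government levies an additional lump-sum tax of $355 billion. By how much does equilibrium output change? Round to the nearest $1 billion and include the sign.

MPC = ΔC/ΔYd = (550.112 − 474)/(641 − 499) = 76.112/142 = 0.536.
A lump-sum tax change of +$355 billion shifts disposable income by −$355 billion; first-round consumption changes by −c × ΔT = −0.536 × (+$355 billion) = −$190.28 billion.
Expenditure multiplier = 1/(1 − c + m) = 1/(1 − 0.536 + 0.38) = 1/0.844 ≈ 1.185.
The tax multiplier is −c × k ≈ −0.635, so ΔY = k × (−c·ΔT) = (−$190.28 billion) / 0.844 ≈ −$225 billion.

−$225 billion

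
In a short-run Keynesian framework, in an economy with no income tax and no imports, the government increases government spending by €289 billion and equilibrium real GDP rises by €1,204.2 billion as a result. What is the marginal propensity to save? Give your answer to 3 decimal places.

Implied spending multiplier k = ΔY/ΔG = 1,204.2/289 ≈ 4.1668.
Since k = 1/(1 − MPC), MPC = 1 − 1/k = 1 − ΔG/ΔY = 1 − 289/1,204.2 ≈ 0.760.
MPS = 1 − MPC = 0.240.

0.240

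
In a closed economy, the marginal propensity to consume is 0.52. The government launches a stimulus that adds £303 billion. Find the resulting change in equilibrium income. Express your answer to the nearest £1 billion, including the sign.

+£631 billion

Government-spending multiplier = 1/(1 − MPC) = 1/(1 − 0.52) = 1/0.48 ≈ 2.083.
ΔY = k × ΔG = (+£303 billion) / 0.48 ≈ +£631 billion.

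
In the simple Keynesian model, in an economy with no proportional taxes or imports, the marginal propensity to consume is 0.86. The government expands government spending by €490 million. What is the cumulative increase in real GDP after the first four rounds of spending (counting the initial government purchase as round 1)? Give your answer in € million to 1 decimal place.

Round 1 adds ΔG = €490 million; each later round is MPC = 0.86 times the previous.
After 4 rounds: 490 + 421.4 + 362.404 + 311.66744 = ΔG·(1 − c^4)/(1 − c) = 490 × (1 − 0.54700816)/0.14 ≈ €1,585.5 million.

€1,585.5 million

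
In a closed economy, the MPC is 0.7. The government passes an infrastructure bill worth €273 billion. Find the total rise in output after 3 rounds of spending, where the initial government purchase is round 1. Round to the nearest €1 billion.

€598 billion

Round 1 adds ΔG = €273 billion; each later round is MPC = 0.7 times the previous.
After 3 rounds: 273 + 191.1 + 133.77 = ΔG·(1 − c^3)/(1 − c) = 273 × (1 − 0.343)/0.3 ≈ €598 billion.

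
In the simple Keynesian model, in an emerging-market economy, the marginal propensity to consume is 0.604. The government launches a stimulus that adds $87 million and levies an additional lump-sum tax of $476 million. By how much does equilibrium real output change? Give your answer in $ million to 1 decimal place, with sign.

Expenditure multiplier = 1/(1 − MPC) = 1/(1 − 0.604) = 1/0.396 ≈ 2.525.
ΔG contributes k·ΔG = (+$87 million) / 0.396 ≈ +$219.7 million.
ΔT of +$476 million changes first-round spending by −c·ΔT = −$287.504 million, contributing k·(−c·ΔT) = (−$287.504 million) / 0.396 ≈ −$726 million.
Net ΔY = k(ΔG − c·ΔT) = (−$200.504 million) / 0.396 ≈ −$506.3 million.

−$506.3 million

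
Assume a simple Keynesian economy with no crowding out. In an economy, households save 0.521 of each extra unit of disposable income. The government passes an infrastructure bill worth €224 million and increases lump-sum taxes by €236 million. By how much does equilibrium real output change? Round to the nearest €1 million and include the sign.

MPC = 1 − MPS = 1 − 0.521 = 0.479.
Expenditure multiplier = 1/(1 − MPC) = 1/(1 − 0.479) = 1/0.521 ≈ 1.919.
ΔG contributes k·ΔG = (+€224 million) / 0.521 ≈ +€429.9 million.
ΔT of +€236 million changes first-round spending by −c·ΔT = −€113.044 million, contributing k·(−c·ΔT) = (−€113.044 million) / 0.521 ≈ −€217 million.
Net ΔY = k(ΔG − c·ΔT) = (+€110.956 million) / 0.521 ≈ +€213 million.

+€213 million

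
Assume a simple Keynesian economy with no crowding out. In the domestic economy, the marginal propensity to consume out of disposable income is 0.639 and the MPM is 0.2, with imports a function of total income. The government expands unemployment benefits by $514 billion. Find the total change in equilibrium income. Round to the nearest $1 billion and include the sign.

+$585 billion

The transfer change shifts disposable income by +$514 billion, so first-round consumption changes by c·ΔTR = 0.639 × (+$514 billion) = +$328.446 billion.
Expenditure multiplier = 1/(1 − c + m) = 1/(1 − 0.639 + 0.2) = 1/0.561 ≈ 1.783.
The transfer multiplier is c × k ≈ 1.139, so ΔY = k × (c·ΔTR) = (+$328.446 billion) / 0.561 ≈ +$585 billion.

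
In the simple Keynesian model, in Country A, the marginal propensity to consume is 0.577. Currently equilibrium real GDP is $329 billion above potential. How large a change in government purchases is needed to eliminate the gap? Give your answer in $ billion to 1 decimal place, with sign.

Spending multiplier = 1/(1 − MPC) = 1/(1 − 0.577) = 1/0.423 ≈ 2.364.
Need ΔY = −$329 billion, so ΔG = ΔY/k = (−$329 billion) × 0.423 ≈ −$139.2 billion.
The government should cut government purchases by $139.2 billion.

−$139.2 billion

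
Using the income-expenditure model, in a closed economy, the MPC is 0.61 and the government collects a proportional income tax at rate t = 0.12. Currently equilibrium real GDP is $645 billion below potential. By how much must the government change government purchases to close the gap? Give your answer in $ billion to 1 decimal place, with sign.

Spending multiplier = 1/(1 − c(1−t)) = 1/(1 − 0.61×0.88) = 1/0.4632 ≈ 2.159.
Need ΔY = +$645 billion, so ΔG = ΔY/k = (+$645 billion) × 0.4632 ≈ +$298.8 billion.
The government should increase government purchases by $298.8 billion.

+$298.8 billion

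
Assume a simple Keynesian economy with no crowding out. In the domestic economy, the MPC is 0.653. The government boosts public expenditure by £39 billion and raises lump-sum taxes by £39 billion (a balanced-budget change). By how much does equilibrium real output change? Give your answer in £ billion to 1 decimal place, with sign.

+£39.0 billion

Expenditure multiplier = 1/(1 − MPC) = 1/(1 − 0.653) = 1/0.347 ≈ 2.882.
ΔG contributes k·ΔG = (+£39 billion) / 0.347 ≈ +£112.4 billion.
ΔT of +£39 billion changes first-round spending by −c·ΔT = −£25.467 billion, contributing k·(−c·ΔT) = (−£25.467 billion) / 0.347 ≈ −£73.4 billion.
With ΔG = ΔT and no other leakages, the balanced-budget multiplier is 1, so ΔY = ΔG = +£39 billion.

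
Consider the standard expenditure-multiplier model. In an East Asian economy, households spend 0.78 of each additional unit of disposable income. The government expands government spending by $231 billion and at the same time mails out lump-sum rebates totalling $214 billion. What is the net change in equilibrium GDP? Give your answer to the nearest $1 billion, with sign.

Expenditure multiplier = 1/(1 − MPC) = 1/(1 − 0.78) = 1/0.22 ≈ 4.545.
ΔG contributes k·ΔG = (+$231 billion) / 0.22 = +$1,050 billion.
ΔT of −$214 billion changes first-round spending by −c·ΔT = +$166.92 billion, contributing k·(−c·ΔT) = (+$166.92 billion) / 0.22 ≈ +$758.7 billion.
Net ΔY = k(ΔG − c·ΔT) = (+$397.92 billion) / 0.22 ≈ +$1,809 billion.

+$1,809 billion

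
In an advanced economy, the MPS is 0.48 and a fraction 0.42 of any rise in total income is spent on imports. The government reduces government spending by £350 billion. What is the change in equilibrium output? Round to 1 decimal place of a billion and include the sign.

−£388.9 billion

MPC = 1 − MPS = 1 − 0.48 = 0.52.
Expenditure multiplier = 1/(1 − c + m) = 1/(1 − 0.52 + 0.42) = 1/0.9 ≈ 1.111.
ΔY = k × ΔG = (−£350 billion) / 0.9 ≈ −£388.9 billion.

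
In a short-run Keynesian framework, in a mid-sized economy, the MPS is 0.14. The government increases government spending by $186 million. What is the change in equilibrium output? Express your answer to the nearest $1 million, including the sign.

+$1,329 million

MPC = 1 − MPS = 1 − 0.14 = 0.86.
Government-spending multiplier = 1/(1 − MPC) = 1/(1 − 0.86) = 1/0.14 ≈ 7.143.
ΔY = k × ΔG = (+$186 million) / 0.14 ≈ +$1,329 million.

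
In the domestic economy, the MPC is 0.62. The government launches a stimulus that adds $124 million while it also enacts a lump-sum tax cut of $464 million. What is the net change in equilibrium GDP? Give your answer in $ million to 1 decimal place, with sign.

+$1,083.4 million

Expenditure multiplier = 1/(1 − MPC) = 1/(1 − 0.62) = 1/0.38 ≈ 2.632.
ΔG contributes k·ΔG = (+$124 million) / 0.38 ≈ +$326.3 million.
ΔT of −$464 million changes first-round spending by −c·ΔT = +$287.68 million, contributing k·(−c·ΔT) = (+$287.68 million) / 0.38 ≈ +$757.1 million.
Net ΔY = k(ΔG − c·ΔT) = (+$411.68 million) / 0.38 ≈ +$1,083.4 million.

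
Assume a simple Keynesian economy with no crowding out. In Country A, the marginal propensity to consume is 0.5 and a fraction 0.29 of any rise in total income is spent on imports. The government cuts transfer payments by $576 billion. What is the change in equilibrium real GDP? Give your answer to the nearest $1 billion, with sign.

The transfer change shifts disposable income by −$576 billion, so first-round consumption changes by c·ΔTR = 0.5 × (−$576 billion) = −$288 billion.
Expenditure multiplier = 1/(1 − c + m) = 1/(1 − 0.5 + 0.29) = 1/0.79 ≈ 1.266.
The transfer multiplier is c × k ≈ 0.633, so ΔY = k × (c·ΔTR) = (−$288 billion) / 0.79 ≈ −$365 billion.

−$365 billion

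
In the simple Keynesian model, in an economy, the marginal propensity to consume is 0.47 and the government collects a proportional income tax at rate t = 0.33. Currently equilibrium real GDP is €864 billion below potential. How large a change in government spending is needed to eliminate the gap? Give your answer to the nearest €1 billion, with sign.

Spending multiplier = 1/(1 − c(1−t)) = 1/(1 − 0.47×0.67) = 1/0.6851 ≈ 1.46.
Need ΔY = +€864 billion, so ΔG = ΔY/k = (+€864 billion) × 0.6851 ≈ +€592 billion.
The government should increase government spending by €592 billion.

+€592 billion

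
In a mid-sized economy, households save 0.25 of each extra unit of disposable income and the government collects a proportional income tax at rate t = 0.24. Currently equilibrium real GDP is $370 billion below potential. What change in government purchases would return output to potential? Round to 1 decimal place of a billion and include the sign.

MPC = 1 − MPS = 1 − 0.25 = 0.75.
Spending multiplier = 1/(1 − c(1−t)) = 1/(1 − 0.75×0.76) = 1/0.43 ≈ 2.326.
Need ΔY = +$370 billion, so ΔG = ΔY/k = (+$370 billion) × 0.43 = +$159.1 billion.
The government should increase government purchases by $159.1 billion.

+$159.1 billion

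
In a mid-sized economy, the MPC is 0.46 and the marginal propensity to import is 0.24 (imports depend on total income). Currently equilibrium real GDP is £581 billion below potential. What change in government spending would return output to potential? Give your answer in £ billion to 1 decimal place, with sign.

Spending multiplier = 1/(1 − c + m) = 1/(1 − 0.46 + 0.24) = 1/0.78 ≈ 1.282.
Need ΔY = +£581 billion, so ΔG = ΔY/k = (+£581 billion) × 0.78 ≈ +£453.2 billion.
The government should increase government spending by £453.2 billion.

+£453.2 billion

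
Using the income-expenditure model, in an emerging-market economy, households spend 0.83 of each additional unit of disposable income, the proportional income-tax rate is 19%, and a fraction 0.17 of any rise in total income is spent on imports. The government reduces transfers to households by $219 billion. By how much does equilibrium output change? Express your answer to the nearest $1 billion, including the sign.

−$365 billion

The transfer change shifts disposable income by −$219 billion, so first-round consumption changes by c·ΔTR = 0.83 × (−$219 billion) = −$181.77 billion.
Expenditure multiplier = 1/(1 − c(1−t) + m) = 1/(1 − 0.83×0.81 + 0.17) = 1/0.4977 ≈ 2.009.
The transfer multiplier is c × k ≈ 1.668, so ΔY = k × (c·ΔTR) = (−$181.77 billion) / 0.4977 ≈ −$365 billion.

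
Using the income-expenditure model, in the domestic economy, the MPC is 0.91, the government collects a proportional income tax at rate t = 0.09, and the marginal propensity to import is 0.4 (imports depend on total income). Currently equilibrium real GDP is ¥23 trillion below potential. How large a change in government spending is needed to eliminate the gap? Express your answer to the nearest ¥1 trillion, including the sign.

+¥13 trillion

Spending multiplier = 1/(1 − c(1−t) + m) = 1/(1 − 0.91×0.91 + 0.4) = 1/0.5719 ≈ 1.749.
Need ΔY = +¥23 trillion, so ΔG = ΔY/k = (+¥23 trillion) × 0.5719 ≈ +¥13 trillion.
The government should increase government spending by ¥13 trillion.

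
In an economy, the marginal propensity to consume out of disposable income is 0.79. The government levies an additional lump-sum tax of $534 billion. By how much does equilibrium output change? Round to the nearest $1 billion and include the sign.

A lump-sum tax change of +$534 billion shifts disposable income by −$534 billion; first-round consumption changes by −c × ΔT = −0.79 × (+$534 billion) = −$421.86 billion.
Expenditure multiplier = 1/(1 − MPC) = 1/(1 − 0.79) = 1/0.21 ≈ 4.762.
The tax multiplier is −c × k ≈ −3.762, so ΔY = k × (−c·ΔT) = (−$421.86 billion) / 0.21 ≈ −$2,009 billion.

−$2,009 billion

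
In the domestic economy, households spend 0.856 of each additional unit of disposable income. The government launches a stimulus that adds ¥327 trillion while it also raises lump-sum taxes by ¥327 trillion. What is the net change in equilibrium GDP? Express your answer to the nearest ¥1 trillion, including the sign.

+¥327 trillion

Expenditure multiplier = 1/(1 − MPC) = 1/(1 − 0.856) = 1/0.144 ≈ 6.944.
ΔG contributes k·ΔG = (+¥327 trillion) / 0.144 ≈ +¥2,270.8 trillion.
ΔT of +¥327 trillion changes first-round spending by −c·ΔT = −¥279.912 trillion, contributing k·(−c·ΔT) = (−¥279.912 trillion) / 0.144 ≈ −¥1,943.8 trillion.
With ΔG = ΔT and no other leakages, the balanced-budget multiplier is 1, so ΔY = ΔG = +¥327 trillion.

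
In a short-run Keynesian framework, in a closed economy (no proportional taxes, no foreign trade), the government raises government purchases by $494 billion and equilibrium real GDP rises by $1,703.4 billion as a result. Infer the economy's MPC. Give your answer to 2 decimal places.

0.71

Implied spending multiplier k = ΔY/ΔG = 1,703.4/494 ≈ 3.4482.
Since k = 1/(1 − MPC), MPC = 1 − 1/k = 1 − ΔG/ΔY = 1 − 494/1,703.4 ≈ 0.71.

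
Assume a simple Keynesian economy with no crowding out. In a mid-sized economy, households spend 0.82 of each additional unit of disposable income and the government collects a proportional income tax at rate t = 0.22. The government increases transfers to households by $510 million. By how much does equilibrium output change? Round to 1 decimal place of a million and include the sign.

+$1,160.4 million

The transfer change shifts disposable income by +$510 million, so first-round consumption changes by c·ΔTR = 0.82 × (+$510 million) = +$418.2 million.
Expenditure multiplier = 1/(1 − c(1−t)) = 1/(1 − 0.82×0.78) = 1/0.3604 ≈ 2.775.
The transfer multiplier is c × k ≈ 2.275, so ΔY = k × (c·ΔTR) = (+$418.2 million) / 0.3604 ≈ +$1,160.4 million.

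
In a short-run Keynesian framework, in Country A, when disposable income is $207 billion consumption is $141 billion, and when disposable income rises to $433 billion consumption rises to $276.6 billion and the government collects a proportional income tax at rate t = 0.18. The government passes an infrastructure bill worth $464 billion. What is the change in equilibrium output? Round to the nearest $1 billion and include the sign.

+$913 billion

MPC = ΔC/ΔYd = (276.6 − 141)/(433 − 207) = 135.6/226 = 0.6.
Spending multiplier = 1/(1 − c(1−t)) = 1/(1 − 0.6×0.82) = 1/0.508 ≈ 1.969.
ΔY = k × ΔG = (+$464 billion) / 0.508 ≈ +$913 billion.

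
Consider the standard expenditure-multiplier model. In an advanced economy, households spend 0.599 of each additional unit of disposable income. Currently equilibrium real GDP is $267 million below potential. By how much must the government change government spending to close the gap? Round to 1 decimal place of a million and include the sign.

Spending multiplier = 1/(1 − MPC) = 1/(1 − 0.599) = 1/0.401 ≈ 2.494.
Need ΔY = +$267 million, so ΔG = ΔY/k = (+$267 million) × 0.401 ≈ +$107.1 million.
The government should increase government spending by $107.1 million.

+$107.1 million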